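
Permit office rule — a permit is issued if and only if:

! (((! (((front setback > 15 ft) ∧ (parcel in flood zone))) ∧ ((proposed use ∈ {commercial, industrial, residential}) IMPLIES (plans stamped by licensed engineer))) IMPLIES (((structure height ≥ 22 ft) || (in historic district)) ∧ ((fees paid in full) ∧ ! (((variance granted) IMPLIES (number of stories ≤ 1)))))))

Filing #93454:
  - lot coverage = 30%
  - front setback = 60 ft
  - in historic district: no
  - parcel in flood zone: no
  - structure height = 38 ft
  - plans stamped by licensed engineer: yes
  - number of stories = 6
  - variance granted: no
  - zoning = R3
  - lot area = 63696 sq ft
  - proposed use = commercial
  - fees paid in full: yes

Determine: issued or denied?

Atomic conditions:
  front setback > 15 ft: 60 > 15 is true
  parcel in flood zone: no → false
  proposed use ∈ {commercial, industrial, residential}: commercial is in the set → true
  plans stamped by licensed engineer: yes → true
  structure height ≥ 22 ft: 38 ≥ 22 is true
  in historic district: no → false
  fees paid in full: yes → true
  variance granted: no → false
  number of stories ≤ 1: 6 ≤ 1 is false
Combine:
[1.1.1.1] true AND false = false
[1.1.1] NOT false = true
[1.1.2] true → true = true
[1.1] true AND true = true
[1.2.1] true OR false = true
[1.2.2.2.1] false → false (antecedent false ⇒ implication holds) = true
[1.2.2.2] NOT true = false
[1.2.2] true AND false = false
[1.2] true AND false = false
[1] true → false = false
[root] NOT false = true
Overall: true → issued

Issued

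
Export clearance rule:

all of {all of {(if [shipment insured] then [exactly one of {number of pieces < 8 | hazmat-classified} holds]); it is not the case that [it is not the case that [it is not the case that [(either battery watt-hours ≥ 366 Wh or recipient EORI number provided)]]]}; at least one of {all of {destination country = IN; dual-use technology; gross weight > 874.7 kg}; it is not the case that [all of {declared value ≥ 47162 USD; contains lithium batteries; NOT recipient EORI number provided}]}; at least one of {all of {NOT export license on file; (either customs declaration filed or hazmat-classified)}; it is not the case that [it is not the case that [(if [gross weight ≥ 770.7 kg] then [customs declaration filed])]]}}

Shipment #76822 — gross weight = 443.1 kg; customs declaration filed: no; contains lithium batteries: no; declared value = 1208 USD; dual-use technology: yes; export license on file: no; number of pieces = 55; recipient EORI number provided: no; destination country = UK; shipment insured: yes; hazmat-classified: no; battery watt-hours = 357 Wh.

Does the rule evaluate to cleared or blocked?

Atomic conditions:
  shipment insured: yes → true
  number of pieces < 8: 55 < 8 is false
  hazmat-classified: no → false
  battery watt-hours ≥ 366 Wh: 357 ≥ 366 is false
  recipient EORI number provided: no → false
  destination country = IN: UK == IN is false
  dual-use technology: yes → true
  gross weight > 874.7 kg: 443.1 > 874.7 is false
  declared value ≥ 47162 USD: 1208 ≥ 47162 is false
  contains lithium batteries: no → false
  NOT recipient EORI number provided: no → true
  NOT export license on file: no → true
  customs declaration filed: no → false
  gross weight ≥ 770.7 kg: 443.1 ≥ 770.7 is false
Combine:
[1.1.2] exactly-one(false, false) = false
[1.1] true → false = false
[1.2.1.1.1] false OR false = false
[1.2.1.1] NOT false = true
[1.2.1] NOT true = false
[1.2] NOT false = true
[1] false AND true = false
[2.1] false AND true AND false = false
[2.2.1] false AND false AND true = false
[2.2] NOT false = true
[2] false OR true = true
[3.1.2] false OR false = false
[3.1] true AND false = false
[3.2.1.1] false → false (antecedent false ⇒ implication holds) = true
[3.2.1] NOT true = false
[3.2] NOT false = true
[3] false OR true = true
[root] false AND true AND true = false
Overall: false → blocked

Blocked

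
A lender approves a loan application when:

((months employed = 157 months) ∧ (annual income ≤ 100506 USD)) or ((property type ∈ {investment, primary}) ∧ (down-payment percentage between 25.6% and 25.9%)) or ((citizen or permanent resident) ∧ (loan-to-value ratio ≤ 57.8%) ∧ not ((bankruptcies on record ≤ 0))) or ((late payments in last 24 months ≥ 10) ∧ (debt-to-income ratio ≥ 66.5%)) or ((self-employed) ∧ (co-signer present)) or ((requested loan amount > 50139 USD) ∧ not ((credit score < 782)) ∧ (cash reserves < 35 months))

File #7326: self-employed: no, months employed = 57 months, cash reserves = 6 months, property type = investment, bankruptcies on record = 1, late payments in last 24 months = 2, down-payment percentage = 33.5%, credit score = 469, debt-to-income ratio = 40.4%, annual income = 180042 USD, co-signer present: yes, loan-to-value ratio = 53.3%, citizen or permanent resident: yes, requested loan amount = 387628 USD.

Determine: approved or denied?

Atomic conditions:
  months employed = 157 months: 57 == 157 is false
  annual income ≤ 100506 USD: 180042 ≤ 100506 is false
  property type ∈ {investment, primary}: investment is in the set → true
  down-payment percentage between 25.6% and 25.9%: 33.5 in [25.6, 25.9] is false
  citizen or permanent resident: yes → true
  loan-to-value ratio ≤ 57.8%: 53.3 ≤ 57.8 is true
  bankruptcies on record ≤ 0: 1 ≤ 0 is false
  late payments in last 24 months ≥ 10: 2 ≥ 10 is false
  debt-to-income ratio ≥ 66.5%: 40.4 ≥ 66.5 is false
  self-employed: no → false
  co-signer present: yes → true
  requested loan amount > 50139 USD: 387628 > 50139 is true
  credit score < 782: 469 < 782 is true
  cash reserves < 35 months: 6 < 35 is true
Combine:
[1] false AND false = false
[2] true AND false = false
[3.3] NOT false = true
[3] true AND true AND true = true
[4] false AND false = false
[5] false AND true = false
[6.2] NOT true = false
[6] true AND false AND true = false
[root] false OR false OR true OR false OR false OR false = true
Overall: true → approved

Approved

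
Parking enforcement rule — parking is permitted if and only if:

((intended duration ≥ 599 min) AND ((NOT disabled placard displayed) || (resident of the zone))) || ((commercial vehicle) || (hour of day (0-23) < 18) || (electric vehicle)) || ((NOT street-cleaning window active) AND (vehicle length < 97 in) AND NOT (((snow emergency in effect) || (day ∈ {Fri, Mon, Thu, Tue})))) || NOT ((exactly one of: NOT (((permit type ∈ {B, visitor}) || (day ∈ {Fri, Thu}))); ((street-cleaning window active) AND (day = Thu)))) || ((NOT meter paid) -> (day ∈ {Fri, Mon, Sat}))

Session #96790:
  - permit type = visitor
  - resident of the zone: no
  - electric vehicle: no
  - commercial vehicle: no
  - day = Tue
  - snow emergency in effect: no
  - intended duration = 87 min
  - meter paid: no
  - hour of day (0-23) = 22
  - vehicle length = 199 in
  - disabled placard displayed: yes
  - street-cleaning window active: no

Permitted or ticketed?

Permitted

Atomic conditions:
  intended duration ≥ 599 min: 87 ≥ 599 is false
  NOT disabled placard displayed: yes → false
  resident of the zone: no → false
  commercial vehicle: no → false
  hour of day (0-23) < 18: 22 < 18 is false
  electric vehicle: no → false
  NOT street-cleaning window active: no → true
  vehicle length < 97 in: 199 < 97 is false
  snow emergency in effect: no → false
  day ∈ {Fri, Mon, Thu, Tue}: Tue is in the set → true
  permit type ∈ {B, visitor}: visitor is in the set → true
  day ∈ {Fri, Thu}: Tue is not in the set → false
  street-cleaning window active: no → false
  day = Thu: Tue == Thu is false
  NOT meter paid: no → true
  day ∈ {Fri, Mon, Sat}: Tue is not in the set → false
Combine:
[1.2] false OR false = false
[1] false AND false = false
[2] false OR false OR false = false
[3.3.1] false OR true = true
[3.3] NOT true = false
[3] true AND false AND false = false
[4.1.1.1] true OR false = true
[4.1.1] NOT true = false
[4.1.2] false AND false = false
[4.1] exactly-one(false, false) = false
[4] NOT false = true
[5] true → false = false
[root] false OR false OR false OR true OR false = true
Overall: true → permitted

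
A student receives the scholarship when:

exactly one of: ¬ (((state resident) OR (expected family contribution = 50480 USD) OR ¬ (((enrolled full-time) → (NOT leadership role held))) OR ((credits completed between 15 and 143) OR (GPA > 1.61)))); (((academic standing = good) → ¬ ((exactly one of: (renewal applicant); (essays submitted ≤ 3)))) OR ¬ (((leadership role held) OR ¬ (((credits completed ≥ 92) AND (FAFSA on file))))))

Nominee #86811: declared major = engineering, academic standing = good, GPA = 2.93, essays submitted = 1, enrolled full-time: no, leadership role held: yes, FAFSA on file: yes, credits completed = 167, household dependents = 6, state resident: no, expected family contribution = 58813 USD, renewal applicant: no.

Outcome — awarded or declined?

Declined

Atomic conditions:
  state resident: no → false
  expected family contribution = 50480 USD: 58813 == 50480 is false
  enrolled full-time: no → false
  NOT leadership role held: yes → false
  credits completed between 15 and 143: 167 in [15, 143] is false
  GPA > 1.61: 2.93 > 1.61 is true
  academic standing = good: good == good is true
  renewal applicant: no → false
  essays submitted ≤ 3: 1 ≤ 3 is true
  leadership role held: yes → true
  credits completed ≥ 92: 167 ≥ 92 is true
  FAFSA on file: yes → true
Combine:
[1.1.3.1] false → false (antecedent false ⇒ implication holds) = true
[1.1.3] NOT true = false
[1.1.4] false OR true = true
[1.1] false OR false OR false OR true = true
[1] NOT true = false
[2.1.2.1] exactly-one(false, true) = true
[2.1.2] NOT true = false
[2.1] true → false = false
[2.2.1.2.1] true AND true = true
[2.2.1.2] NOT true = false
[2.2.1] true OR false = true
[2.2] NOT true = false
[2] false OR false = false
[root] exactly-one(false, false) = false
Overall: false → declined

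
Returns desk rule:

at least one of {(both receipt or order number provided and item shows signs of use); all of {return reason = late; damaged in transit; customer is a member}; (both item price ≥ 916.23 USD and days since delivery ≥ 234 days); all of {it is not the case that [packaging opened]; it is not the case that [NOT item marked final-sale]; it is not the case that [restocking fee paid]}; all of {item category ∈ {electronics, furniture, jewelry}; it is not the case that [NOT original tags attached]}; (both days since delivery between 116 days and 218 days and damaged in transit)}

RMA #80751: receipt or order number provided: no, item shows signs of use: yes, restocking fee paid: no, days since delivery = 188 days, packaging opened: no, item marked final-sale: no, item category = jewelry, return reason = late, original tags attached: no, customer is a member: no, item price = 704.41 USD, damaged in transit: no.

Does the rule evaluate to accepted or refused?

Refused

Atomic conditions:
  receipt or order number provided: no → false
  item shows signs of use: yes → true
  return reason = late: late == late is true
  damaged in transit: no → false
  customer is a member: no → false
  item price ≥ 916.23 USD: 704.41 ≥ 916.23 is false
  days since delivery ≥ 234 days: 188 ≥ 234 is false
  packaging opened: no → false
  NOT item marked final-sale: no → true
  restocking fee paid: no → false
  item category ∈ {electronics, furniture, jewelry}: jewelry is in the set → true
  NOT original tags attached: no → true
  days since delivery between 116 days and 218 days: 188 in [116, 218] is true
Combine:
[1] false AND true = false
[2] true AND false AND false = false
[3] false AND false = false
[4.1] NOT false = true
[4.2] NOT true = false
[4.3] NOT false = true
[4] true AND false AND true = false
[5.2] NOT true = false
[5] true AND false = false
[6] true AND false = false
[root] false OR false OR false OR false OR false OR false = false
Overall: false → refused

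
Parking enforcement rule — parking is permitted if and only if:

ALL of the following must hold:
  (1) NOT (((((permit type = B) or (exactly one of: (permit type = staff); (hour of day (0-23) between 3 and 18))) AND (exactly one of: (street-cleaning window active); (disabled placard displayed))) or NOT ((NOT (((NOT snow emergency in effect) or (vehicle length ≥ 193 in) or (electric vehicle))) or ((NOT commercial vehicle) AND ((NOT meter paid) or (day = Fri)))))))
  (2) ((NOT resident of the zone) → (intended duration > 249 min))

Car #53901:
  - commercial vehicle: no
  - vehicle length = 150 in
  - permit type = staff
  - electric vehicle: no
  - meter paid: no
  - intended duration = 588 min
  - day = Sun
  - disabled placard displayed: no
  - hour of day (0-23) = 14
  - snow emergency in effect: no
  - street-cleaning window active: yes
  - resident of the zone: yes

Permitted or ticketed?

Permitted

Atomic conditions:
  permit type = B: staff == B is false
  permit type = staff: staff == staff is true
  hour of day (0-23) between 3 and 18: 14 in [3, 18] is true
  street-cleaning window active: yes → true
  disabled placard displayed: no → false
  NOT snow emergency in effect: no → true
  vehicle length ≥ 193 in: 150 ≥ 193 is false
  electric vehicle: no → false
  NOT commercial vehicle: no → true
  NOT meter paid: no → true
  day = Fri: Sun == Fri is false
  NOT resident of the zone: yes → false
  intended duration > 249 min: 588 > 249 is true
Combine:
[1.1.1.1.2] exactly-one(true, true) = false
[1.1.1.1] false OR false = false
[1.1.1.2] exactly-one(true, false) = true
[1.1.1] false AND true = false
[1.1.2.1.1.1] true OR false OR false = true
[1.1.2.1.1] NOT true = false
[1.1.2.1.2.2] true OR false = true
[1.1.2.1.2] true AND true = true
[1.1.2.1] false OR true = true
[1.1.2] NOT true = false
[1.1] false OR false = false
[1] NOT false = true
[2] false → true (antecedent false ⇒ implication holds) = true
[root] true AND true = true
Overall: true → permitted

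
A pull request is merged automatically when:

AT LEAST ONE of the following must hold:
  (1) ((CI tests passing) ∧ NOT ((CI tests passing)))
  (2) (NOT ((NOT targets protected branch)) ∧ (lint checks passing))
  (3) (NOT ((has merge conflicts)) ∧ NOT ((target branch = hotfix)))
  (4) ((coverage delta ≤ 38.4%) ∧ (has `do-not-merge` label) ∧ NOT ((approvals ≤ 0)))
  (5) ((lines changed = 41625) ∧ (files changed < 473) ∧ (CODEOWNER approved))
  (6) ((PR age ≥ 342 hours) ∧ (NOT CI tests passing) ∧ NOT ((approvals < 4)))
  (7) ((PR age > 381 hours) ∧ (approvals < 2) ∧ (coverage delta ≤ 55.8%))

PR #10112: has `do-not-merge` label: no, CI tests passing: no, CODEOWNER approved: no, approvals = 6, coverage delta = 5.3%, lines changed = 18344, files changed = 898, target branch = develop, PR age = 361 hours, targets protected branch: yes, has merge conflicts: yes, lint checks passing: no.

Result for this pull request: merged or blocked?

Atomic conditions:
  CI tests passing: no → false
  NOT targets protected branch: yes → false
  lint checks passing: no → false
  has merge conflicts: yes → true
  target branch = hotfix: develop == hotfix is false
  coverage delta ≤ 38.4%: 5.3 ≤ 38.4 is true
  has `do-not-merge` label: no → false
  approvals ≤ 0: 6 ≤ 0 is false
  lines changed = 41625: 18344 == 41625 is false
  files changed < 473: 898 < 473 is false
  CODEOWNER approved: no → false
  PR age ≥ 342 hours: 361 ≥ 342 is true
  NOT CI tests passing: no → true
  approvals < 4: 6 < 4 is false
  PR age > 381 hours: 361 > 381 is false
  approvals < 2: 6 < 2 is false
  coverage delta ≤ 55.8%: 5.3 ≤ 55.8 is true
Combine:
[1.2] NOT false = true
[1] false AND true = false
[2.1] NOT false = true
[2] true AND false = false
[3.1] NOT true = false
[3.2] NOT false = true
[3] false AND true = false
[4.3] NOT false = true
[4] true AND false AND true = false
[5] false AND false AND false = false
[6.3] NOT false = true
[6] true AND true AND true = true
[7] false AND false AND true = false
[root] false OR false OR false OR false OR false OR true OR false = true
Overall: true → merged

Merged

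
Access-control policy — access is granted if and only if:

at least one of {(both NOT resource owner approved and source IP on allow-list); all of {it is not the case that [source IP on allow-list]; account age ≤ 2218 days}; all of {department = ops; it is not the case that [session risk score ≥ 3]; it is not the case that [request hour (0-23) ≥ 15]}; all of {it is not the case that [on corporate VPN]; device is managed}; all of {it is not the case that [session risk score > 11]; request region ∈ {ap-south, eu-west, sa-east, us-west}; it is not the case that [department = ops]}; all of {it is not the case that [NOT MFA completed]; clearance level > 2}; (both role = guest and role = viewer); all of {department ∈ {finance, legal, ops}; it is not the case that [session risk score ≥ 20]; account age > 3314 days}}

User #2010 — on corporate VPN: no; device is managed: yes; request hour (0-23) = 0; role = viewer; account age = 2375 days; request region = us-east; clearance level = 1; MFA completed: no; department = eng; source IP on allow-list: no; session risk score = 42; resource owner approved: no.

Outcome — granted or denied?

Granted

Atomic conditions:
  NOT resource owner approved: no → true
  source IP on allow-list: no → false
  account age ≤ 2218 days: 2375 ≤ 2218 is false
  department = ops: eng == ops is false
  session risk score ≥ 3: 42 ≥ 3 is true
  request hour (0-23) ≥ 15: 0 ≥ 15 is false
  on corporate VPN: no → false
  device is managed: yes → true
  session risk score > 11: 42 > 11 is true
  request region ∈ {ap-south, eu-west, sa-east, us-west}: us-east is not in the set → false
  NOT MFA completed: no → true
  clearance level > 2: 1 > 2 is false
  role = guest: viewer == guest is false
  role = viewer: viewer == viewer is true
  department ∈ {finance, legal, ops}: eng is not in the set → false
  session risk score ≥ 20: 42 ≥ 20 is true
  account age > 3314 days: 2375 > 3314 is false
Combine:
[1] true AND false = false
[2.1] NOT false = true
[2] true AND false = false
[3.2] NOT true = false
[3.3] NOT false = true
[3] false AND false AND true = false
[4.1] NOT false = true
[4] true AND true = true
[5.1] NOT true = false
[5.3] NOT false = true
[5] false AND false AND true = false
[6.1] NOT true = false
[6] false AND false = false
[7] false AND true = false
[8.2] NOT true = false
[8] false AND false AND false = false
[root] false OR false OR false OR true OR false OR false OR false OR false = true
Overall: true → granted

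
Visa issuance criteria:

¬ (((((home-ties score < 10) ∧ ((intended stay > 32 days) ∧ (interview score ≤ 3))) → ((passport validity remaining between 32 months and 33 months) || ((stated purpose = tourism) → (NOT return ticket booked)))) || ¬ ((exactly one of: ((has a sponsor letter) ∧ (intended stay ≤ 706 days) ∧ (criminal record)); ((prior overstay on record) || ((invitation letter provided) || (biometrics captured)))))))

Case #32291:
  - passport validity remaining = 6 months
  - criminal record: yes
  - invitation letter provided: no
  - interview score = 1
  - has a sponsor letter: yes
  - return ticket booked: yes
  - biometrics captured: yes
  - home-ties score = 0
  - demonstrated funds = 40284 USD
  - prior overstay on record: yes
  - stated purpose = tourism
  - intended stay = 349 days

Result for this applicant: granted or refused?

Refused

Atomic conditions:
  home-ties score < 10: 0 < 10 is true
  intended stay > 32 days: 349 > 32 is true
  interview score ≤ 3: 1 ≤ 3 is true
  passport validity remaining between 32 months and 33 months: 6 in [32, 33] is false
  stated purpose = tourism: tourism == tourism is true
  NOT return ticket booked: yes → false
  has a sponsor letter: yes → true
  intended stay ≤ 706 days: 349 ≤ 706 is true
  criminal record: yes → true
  prior overstay on record: yes → true
  invitation letter provided: no → false
  biometrics captured: yes → true
Combine:
[1.1.1.2] true AND true = true
[1.1.1] true AND true = true
[1.1.2.2] true → false = false
[1.1.2] false OR false = false
[1.1] true → false = false
[1.2.1.1] true AND true AND true = true
[1.2.1.2.2] false OR true = true
[1.2.1.2] true OR true = true
[1.2.1] exactly-one(true, true) = false
[1.2] NOT false = true
[1] false OR true = true
[root] NOT true = false
Overall: false → refused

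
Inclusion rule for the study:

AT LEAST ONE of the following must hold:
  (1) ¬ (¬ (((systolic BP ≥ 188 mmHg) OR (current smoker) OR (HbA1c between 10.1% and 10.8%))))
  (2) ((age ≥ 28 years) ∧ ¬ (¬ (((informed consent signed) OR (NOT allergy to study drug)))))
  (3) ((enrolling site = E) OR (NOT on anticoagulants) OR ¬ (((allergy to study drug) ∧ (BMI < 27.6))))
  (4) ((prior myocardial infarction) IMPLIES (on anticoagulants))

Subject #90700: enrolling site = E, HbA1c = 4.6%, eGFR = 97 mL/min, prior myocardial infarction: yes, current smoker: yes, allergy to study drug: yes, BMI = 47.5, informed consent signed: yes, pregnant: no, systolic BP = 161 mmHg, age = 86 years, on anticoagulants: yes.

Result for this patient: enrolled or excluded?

Enrolled

Atomic conditions:
  systolic BP ≥ 188 mmHg: 161 ≥ 188 is false
  current smoker: yes → true
  HbA1c between 10.1% and 10.8%: 4.6 in [10.1, 10.8] is false
  age ≥ 28 years: 86 ≥ 28 is true
  informed consent signed: yes → true
  NOT allergy to study drug: yes → false
  enrolling site = E: E == E is true
  NOT on anticoagulants: yes → false
  allergy to study drug: yes → true
  BMI < 27.6: 47.5 < 27.6 is false
  prior myocardial infarction: yes → true
  on anticoagulants: yes → true
Combine:
[1.1.1] false OR true OR false = true
[1.1] NOT true = false
[1] NOT false = true
[2.2.1.1] true OR false = true
[2.2.1] NOT true = false
[2.2] NOT false = true
[2] true AND true = true
[3.3.1] true AND false = false
[3.3] NOT false = true
[3] true OR false OR true = true
[4] true → true = true
[root] true OR true OR true OR true = true
Overall: true → enrolled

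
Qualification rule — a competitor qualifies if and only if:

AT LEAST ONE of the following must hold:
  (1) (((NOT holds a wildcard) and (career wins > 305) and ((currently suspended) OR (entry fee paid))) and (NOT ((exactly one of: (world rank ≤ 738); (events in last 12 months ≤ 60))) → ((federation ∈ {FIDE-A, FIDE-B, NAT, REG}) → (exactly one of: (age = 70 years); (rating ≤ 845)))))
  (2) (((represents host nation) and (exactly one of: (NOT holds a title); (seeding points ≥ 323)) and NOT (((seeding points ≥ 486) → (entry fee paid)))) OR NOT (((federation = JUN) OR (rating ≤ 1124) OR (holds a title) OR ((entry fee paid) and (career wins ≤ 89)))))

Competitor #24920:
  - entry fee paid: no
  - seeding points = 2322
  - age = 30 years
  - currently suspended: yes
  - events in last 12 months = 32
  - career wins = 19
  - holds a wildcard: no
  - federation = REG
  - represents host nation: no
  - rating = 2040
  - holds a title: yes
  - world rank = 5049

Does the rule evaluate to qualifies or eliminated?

Eliminated

Atomic conditions:
  NOT holds a wildcard: no → true
  career wins > 305: 19 > 305 is false
  currently suspended: yes → true
  entry fee paid: no → false
  world rank ≤ 738: 5049 ≤ 738 is false
  events in last 12 months ≤ 60: 32 ≤ 60 is true
  federation ∈ {FIDE-A, FIDE-B, NAT, REG}: REG is in the set → true
  age = 70 years: 30 == 70 is false
  rating ≤ 845: 2040 ≤ 845 is false
  represents host nation: no → false
  NOT holds a title: yes → false
  seeding points ≥ 323: 2322 ≥ 323 is true
  seeding points ≥ 486: 2322 ≥ 486 is true
  federation = JUN: REG == JUN is false
  rating ≤ 1124: 2040 ≤ 1124 is false
  holds a title: yes → true
  career wins ≤ 89: 19 ≤ 89 is true
Combine:
[1.1.3] true OR false = true
[1.1] true AND false AND true = false
[1.2.1.1] exactly-one(false, true) = true
[1.2.1] NOT true = false
[1.2.2.2] exactly-one(false, false) = false
[1.2.2] true → false = false
[1.2] false → false (antecedent false ⇒ implication holds) = true
[1] false AND true = false
[2.1.2] exactly-one(false, true) = true
[2.1.3.1] true → false = false
[2.1.3] NOT false = true
[2.1] false AND true AND true = false
[2.2.1.4] false AND true = false
[2.2.1] false OR false OR true OR false = true
[2.2] NOT true = false
[2] false OR false = false
[root] false OR false = false
Overall: false → eliminated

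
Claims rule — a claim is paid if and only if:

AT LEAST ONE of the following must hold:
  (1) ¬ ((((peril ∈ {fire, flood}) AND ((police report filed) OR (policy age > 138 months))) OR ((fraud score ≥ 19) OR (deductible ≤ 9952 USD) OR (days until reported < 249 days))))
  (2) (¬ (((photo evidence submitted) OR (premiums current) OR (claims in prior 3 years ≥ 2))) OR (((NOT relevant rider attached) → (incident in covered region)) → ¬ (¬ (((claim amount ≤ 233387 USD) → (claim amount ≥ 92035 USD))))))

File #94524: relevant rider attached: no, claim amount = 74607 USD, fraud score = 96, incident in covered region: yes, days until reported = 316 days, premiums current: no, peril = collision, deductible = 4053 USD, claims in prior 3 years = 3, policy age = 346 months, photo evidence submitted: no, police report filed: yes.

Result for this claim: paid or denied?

Denied

Atomic conditions:
  peril ∈ {fire, flood}: collision is not in the set → false
  police report filed: yes → true
  policy age > 138 months: 346 > 138 is true
  fraud score ≥ 19: 96 ≥ 19 is true
  deductible ≤ 9952 USD: 4053 ≤ 9952 is true
  days until reported < 249 days: 316 < 249 is false
  photo evidence submitted: no → false
  premiums current: no → false
  claims in prior 3 years ≥ 2: 3 ≥ 2 is true
  NOT relevant rider attached: no → true
  incident in covered region: yes → true
  claim amount ≤ 233387 USD: 74607 ≤ 233387 is true
  claim amount ≥ 92035 USD: 74607 ≥ 92035 is false
Combine:
[1.1.1.2] true OR true = true
[1.1.1] false AND true = false
[1.1.2] true OR true OR false = true
[1.1] false OR true = true
[1] NOT true = false
[2.1.1] false OR false OR true = true
[2.1] NOT true = false
[2.2.1] true → true = true
[2.2.2.1.1] true → false = false
[2.2.2.1] NOT false = true
[2.2.2] NOT true = false
[2.2] true → false = false
[2] false OR false = false
[root] false OR false = false
Overall: false → denied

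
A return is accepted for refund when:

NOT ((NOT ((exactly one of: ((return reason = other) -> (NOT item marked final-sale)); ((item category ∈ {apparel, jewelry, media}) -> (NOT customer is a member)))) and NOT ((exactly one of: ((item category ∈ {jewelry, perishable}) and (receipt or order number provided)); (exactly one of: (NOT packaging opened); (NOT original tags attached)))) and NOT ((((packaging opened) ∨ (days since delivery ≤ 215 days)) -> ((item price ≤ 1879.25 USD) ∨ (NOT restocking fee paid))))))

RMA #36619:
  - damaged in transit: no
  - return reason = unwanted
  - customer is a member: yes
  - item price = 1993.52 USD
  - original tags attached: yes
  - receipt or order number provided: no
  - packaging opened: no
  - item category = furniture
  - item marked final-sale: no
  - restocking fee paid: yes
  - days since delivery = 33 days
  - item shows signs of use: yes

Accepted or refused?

Atomic conditions:
  return reason = other: unwanted == other is false
  NOT item marked final-sale: no → true
  item category ∈ {apparel, jewelry, media}: furniture is not in the set → false
  NOT customer is a member: yes → false
  item category ∈ {jewelry, perishable}: furniture is not in the set → false
  receipt or order number provided: no → false
  NOT packaging opened: no → true
  NOT original tags attached: yes → false
  packaging opened: no → false
  days since delivery ≤ 215 days: 33 ≤ 215 is true
  item price ≤ 1879.25 USD: 1993.52 ≤ 1879.25 is false
  NOT restocking fee paid: yes → false
Combine:
[1.1.1.1] false → true (antecedent false ⇒ implication holds) = true
[1.1.1.2] false → false (antecedent false ⇒ implication holds) = true
[1.1.1] exactly-one(true, true) = false
[1.1] NOT false = true
[1.2.1.1] false AND false = false
[1.2.1.2] exactly-one(true, false) = true
[1.2.1] exactly-one(false, true) = true
[1.2] NOT true = false
[1.3.1.1] false OR true = true
[1.3.1.2] false OR false = false
[1.3.1] true → false = false
[1.3] NOT false = true
[1] true AND false AND true = false
[root] NOT false = true
Overall: true → accepted

Accepted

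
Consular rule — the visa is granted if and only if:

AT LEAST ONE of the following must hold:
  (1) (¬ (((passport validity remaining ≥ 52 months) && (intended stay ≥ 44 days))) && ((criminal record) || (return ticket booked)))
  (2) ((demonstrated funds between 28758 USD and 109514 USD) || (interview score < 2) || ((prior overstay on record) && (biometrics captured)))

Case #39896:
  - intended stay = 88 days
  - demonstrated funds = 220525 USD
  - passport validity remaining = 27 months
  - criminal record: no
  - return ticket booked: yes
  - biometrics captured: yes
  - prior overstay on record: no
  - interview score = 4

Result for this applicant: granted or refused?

Atomic conditions:
  passport validity remaining ≥ 52 months: 27 ≥ 52 is false
  intended stay ≥ 44 days: 88 ≥ 44 is true
  criminal record: no → false
  return ticket booked: yes → true
  demonstrated funds between 28758 USD and 109514 USD: 220525 in [28758, 109514] is false
  interview score < 2: 4 < 2 is false
  prior overstay on record: no → false
  biometrics captured: yes → true
Combine:
[1.1.1] false AND true = false
[1.1] NOT false = true
[1.2] false OR true = true
[1] true AND true = true
[2.3] false AND true = false
[2] false OR false OR false = false
[root] true OR false = true
Overall: true → granted

Granted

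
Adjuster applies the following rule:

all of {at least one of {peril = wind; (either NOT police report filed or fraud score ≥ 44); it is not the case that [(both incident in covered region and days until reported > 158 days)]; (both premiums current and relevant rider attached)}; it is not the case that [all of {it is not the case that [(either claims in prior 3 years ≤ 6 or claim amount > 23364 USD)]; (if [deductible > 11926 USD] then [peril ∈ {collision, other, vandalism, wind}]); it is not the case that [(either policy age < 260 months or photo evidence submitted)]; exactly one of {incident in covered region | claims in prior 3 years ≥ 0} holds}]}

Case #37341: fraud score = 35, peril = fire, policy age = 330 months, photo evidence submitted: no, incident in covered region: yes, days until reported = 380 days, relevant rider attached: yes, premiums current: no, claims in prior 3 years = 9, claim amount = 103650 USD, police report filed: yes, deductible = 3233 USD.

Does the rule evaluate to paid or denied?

Denied

Atomic conditions:
  peril = wind: fire == wind is false
  NOT police report filed: yes → false
  fraud score ≥ 44: 35 ≥ 44 is false
  incident in covered region: yes → true
  days until reported > 158 days: 380 > 158 is true
  premiums current: no → false
  relevant rider attached: yes → true
  claims in prior 3 years ≤ 6: 9 ≤ 6 is false
  claim amount > 23364 USD: 103650 > 23364 is true
  deductible > 11926 USD: 3233 > 11926 is false
  peril ∈ {collision, other, vandalism, wind}: fire is not in the set → false
  policy age < 260 months: 330 < 260 is false
  photo evidence submitted: no → false
  claims in prior 3 years ≥ 0: 9 ≥ 0 is true
Combine:
[1.2] false OR false = false
[1.3.1] true AND true = true
[1.3] NOT true = false
[1.4] false AND true = false
[1] false OR false OR false OR false = false
[2.1.1.1] false OR true = true
[2.1.1] NOT true = false
[2.1.2] false → false (antecedent false ⇒ implication holds) = true
[2.1.3.1] false OR false = false
[2.1.3] NOT false = true
[2.1.4] exactly-one(true, true) = false
[2.1] false AND true AND true AND false = false
[2] NOT false = true
[root] false AND true = false
Overall: false → denied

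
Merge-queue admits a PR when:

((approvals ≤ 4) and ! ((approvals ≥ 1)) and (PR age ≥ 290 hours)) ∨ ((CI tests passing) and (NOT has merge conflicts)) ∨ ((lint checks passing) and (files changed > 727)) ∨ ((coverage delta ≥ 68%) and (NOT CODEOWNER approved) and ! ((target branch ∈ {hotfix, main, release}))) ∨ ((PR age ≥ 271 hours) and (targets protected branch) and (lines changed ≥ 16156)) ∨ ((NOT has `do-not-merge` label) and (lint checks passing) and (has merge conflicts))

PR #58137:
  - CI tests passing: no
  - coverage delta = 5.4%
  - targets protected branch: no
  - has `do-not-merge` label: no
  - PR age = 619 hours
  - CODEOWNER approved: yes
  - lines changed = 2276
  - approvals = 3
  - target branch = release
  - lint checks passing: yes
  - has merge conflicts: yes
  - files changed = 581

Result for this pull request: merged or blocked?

Atomic conditions:
  approvals ≤ 4: 3 ≤ 4 is true
  approvals ≥ 1: 3 ≥ 1 is true
  PR age ≥ 290 hours: 619 ≥ 290 is true
  CI tests passing: no → false
  NOT has merge conflicts: yes → false
  lint checks passing: yes → true
  files changed > 727: 581 > 727 is false
  coverage delta ≥ 68%: 5.4 ≥ 68 is false
  NOT CODEOWNER approved: yes → false
  target branch ∈ {hotfix, main, release}: release is in the set → true
  PR age ≥ 271 hours: 619 ≥ 271 is true
  targets protected branch: no → false
  lines changed ≥ 16156: 2276 ≥ 16156 is false
  NOT has `do-not-merge` label: no → true
  has merge conflicts: yes → true
Combine:
[1.2] NOT true = false
[1] true AND false AND true = false
[2] false AND false = false
[3] true AND false = false
[4.3] NOT true = false
[4] false AND false AND false = false
[5] true AND false AND false = false
[6] true AND true AND true = true
[root] false OR false OR false OR false OR false OR true = true
Overall: true → merged

Merged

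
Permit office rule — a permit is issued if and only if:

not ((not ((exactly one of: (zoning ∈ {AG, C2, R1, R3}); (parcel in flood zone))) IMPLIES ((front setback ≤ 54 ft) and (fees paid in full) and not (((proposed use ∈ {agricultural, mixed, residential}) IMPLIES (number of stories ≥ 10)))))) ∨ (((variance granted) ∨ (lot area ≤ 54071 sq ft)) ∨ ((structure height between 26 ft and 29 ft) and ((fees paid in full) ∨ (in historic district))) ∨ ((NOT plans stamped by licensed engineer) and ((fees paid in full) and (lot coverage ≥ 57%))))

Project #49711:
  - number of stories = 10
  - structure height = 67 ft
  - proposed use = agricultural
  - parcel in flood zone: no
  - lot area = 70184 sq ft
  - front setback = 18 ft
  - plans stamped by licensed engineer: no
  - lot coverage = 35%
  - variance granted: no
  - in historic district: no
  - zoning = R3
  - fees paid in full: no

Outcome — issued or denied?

Denied

Atomic conditions:
  zoning ∈ {AG, C2, R1, R3}: R3 is in the set → true
  parcel in flood zone: no → false
  front setback ≤ 54 ft: 18 ≤ 54 is true
  fees paid in full: no → false
  proposed use ∈ {agricultural, mixed, residential}: agricultural is in the set → true
  number of stories ≥ 10: 10 ≥ 10 is true
  variance granted: no → false
  lot area ≤ 54071 sq ft: 70184 ≤ 54071 is false
  structure height between 26 ft and 29 ft: 67 in [26, 29] is false
  in historic district: no → false
  NOT plans stamped by licensed engineer: no → true
  lot coverage ≥ 57%: 35 ≥ 57 is false
Combine:
[1.1.1.1] exactly-one(true, false) = true
[1.1.1] NOT true = false
[1.1.2.3.1] true → true = true
[1.1.2.3] NOT true = false
[1.1.2] true AND false AND false = false
[1.1] false → false (antecedent false ⇒ implication holds) = true
[1] NOT true = false
[2.1] false OR false = false
[2.2.2] false OR false = false
[2.2] false AND false = false
[2.3.2] false AND false = false
[2.3] true AND false = false
[2] false OR false OR false = false
[root] false OR false = false
Overall: false → denied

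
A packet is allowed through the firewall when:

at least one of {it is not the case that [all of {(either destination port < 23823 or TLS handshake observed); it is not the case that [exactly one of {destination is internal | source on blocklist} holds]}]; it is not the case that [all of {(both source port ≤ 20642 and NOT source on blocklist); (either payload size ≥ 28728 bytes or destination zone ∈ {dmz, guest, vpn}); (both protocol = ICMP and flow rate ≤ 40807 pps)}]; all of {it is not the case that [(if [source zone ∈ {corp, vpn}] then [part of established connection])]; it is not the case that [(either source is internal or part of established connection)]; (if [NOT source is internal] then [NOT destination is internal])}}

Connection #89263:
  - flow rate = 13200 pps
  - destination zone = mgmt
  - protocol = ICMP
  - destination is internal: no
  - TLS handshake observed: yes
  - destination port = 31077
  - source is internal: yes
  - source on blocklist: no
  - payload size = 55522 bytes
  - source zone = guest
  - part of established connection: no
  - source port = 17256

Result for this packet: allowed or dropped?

Dropped

Atomic conditions:
  destination port < 23823: 31077 < 23823 is false
  TLS handshake observed: yes → true
  destination is internal: no → false
  source on blocklist: no → false
  source port ≤ 20642: 17256 ≤ 20642 is true
  NOT source on blocklist: no → true
  payload size ≥ 28728 bytes: 55522 ≥ 28728 is true
  destination zone ∈ {dmz, guest, vpn}: mgmt is not in the set → false
  protocol = ICMP: ICMP == ICMP is true
  flow rate ≤ 40807 pps: 13200 ≤ 40807 is true
  source zone ∈ {corp, vpn}: guest is not in the set → false
  part of established connection: no → false
  source is internal: yes → true
  NOT source is internal: yes → false
  NOT destination is internal: no → true
Combine:
[1.1.1] false OR true = true
[1.1.2.1] exactly-one(false, false) = false
[1.1.2] NOT false = true
[1.1] true AND true = true
[1] NOT true = false
[2.1.1] true AND true = true
[2.1.2] true OR false = true
[2.1.3] true AND true = true
[2.1] true AND true AND true = true
[2] NOT true = false
[3.1.1] false → false (antecedent false ⇒ implication holds) = true
[3.1] NOT true = false
[3.2.1] true OR false = true
[3.2] NOT true = false
[3.3] false → true (antecedent false ⇒ implication holds) = true
[3] false AND false AND true = false
[root] false OR false OR false = false
Overall: false → dropped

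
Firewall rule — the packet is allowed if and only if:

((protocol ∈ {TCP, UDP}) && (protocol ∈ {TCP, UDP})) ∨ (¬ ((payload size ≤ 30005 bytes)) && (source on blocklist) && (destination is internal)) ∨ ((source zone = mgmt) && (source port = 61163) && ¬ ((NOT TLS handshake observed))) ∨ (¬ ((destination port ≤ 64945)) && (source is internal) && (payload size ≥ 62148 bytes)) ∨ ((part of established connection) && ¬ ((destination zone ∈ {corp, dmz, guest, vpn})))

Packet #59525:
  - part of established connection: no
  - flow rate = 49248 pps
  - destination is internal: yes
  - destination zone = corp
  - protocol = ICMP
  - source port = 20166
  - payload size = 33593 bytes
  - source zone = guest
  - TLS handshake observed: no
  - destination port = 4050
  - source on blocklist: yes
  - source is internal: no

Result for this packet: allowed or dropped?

Atomic conditions:
  protocol ∈ {TCP, UDP}: ICMP is not in the set → false
  payload size ≤ 30005 bytes: 33593 ≤ 30005 is false
  source on blocklist: yes → true
  destination is internal: yes → true
  source zone = mgmt: guest == mgmt is false
  source port = 61163: 20166 == 61163 is false
  NOT TLS handshake observed: no → true
  destination port ≤ 64945: 4050 ≤ 64945 is true
  source is internal: no → false
  payload size ≥ 62148 bytes: 33593 ≥ 62148 is false
  part of established connection: no → false
  destination zone ∈ {corp, dmz, guest, vpn}: corp is in the set → true
Combine:
[1] false AND false = false
[2.1] NOT false = true
[2] true AND true AND true = true
[3.3] NOT true = false
[3] false AND false AND false = false
[4.1] NOT true = false
[4] false AND false AND false = false
[5.2] NOT true = false
[5] false AND false = false
[root] false OR true OR false OR false OR false = true
Overall: true → allowed

Allowed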